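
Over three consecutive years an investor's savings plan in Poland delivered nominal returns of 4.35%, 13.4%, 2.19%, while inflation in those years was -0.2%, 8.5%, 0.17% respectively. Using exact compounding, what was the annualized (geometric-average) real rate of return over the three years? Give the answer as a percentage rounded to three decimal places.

3.690%

Nominal growth factor = 1.0435 × 1.1340 × 1.0219 = 1.20924391
Price-level growth factor = 0.9980 × 1.0850 × 1.0017 = 1.08467081
Real growth factor = 1.20924391 / 1.08467081 = 1.11484876
Annualized real rate = 1.11484876^(1/3) − 1 = 3.6904% → 3.690%.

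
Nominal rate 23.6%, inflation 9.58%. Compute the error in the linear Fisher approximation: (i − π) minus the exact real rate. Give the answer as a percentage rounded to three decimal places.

1.226%

Approximate: r ≈ 23.600% − 9.580% = 14.0200%
Exact: (1 + 0.2360)/(1 + 0.0958) − 1 = 12.7943%
Error = 14.0200% − 12.7943% = 1.2257% → 1.226%.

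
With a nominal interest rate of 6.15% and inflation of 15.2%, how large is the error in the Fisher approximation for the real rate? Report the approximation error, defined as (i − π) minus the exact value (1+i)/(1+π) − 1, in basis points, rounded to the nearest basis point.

Approximate: r ≈ 6.150% − 15.200% = -9.0500%
Exact: (1 + 0.0615)/(1 + 0.1520) − 1 = -7.8559%
Error = -9.0500% − (-7.8559%) = -1.1941% → -119 basis points.

-119 basis points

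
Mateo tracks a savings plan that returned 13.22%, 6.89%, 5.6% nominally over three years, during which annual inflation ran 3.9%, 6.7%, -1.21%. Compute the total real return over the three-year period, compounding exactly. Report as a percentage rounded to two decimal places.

16.69%

Nominal growth factor = 1.1322 × 1.0689 × 1.0560 = 1.277980
Price-level growth factor = 1.0390 × 1.0670 × 0.9879 = 1.095199
Real growth factor = 1.277980 / 1.095199 = 1.166893
Total real return = 1.166893 − 1 → 16.69%.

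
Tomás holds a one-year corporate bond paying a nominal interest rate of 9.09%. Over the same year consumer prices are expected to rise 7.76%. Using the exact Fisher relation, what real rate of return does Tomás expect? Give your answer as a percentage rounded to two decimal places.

By the Fisher relation, 1 + r = (1 + i)/(1 + π).
1 + r = 1.09090 / 1.07760 = 1.012342
r = 1.012342 − 1 = 1.2342%, i.e. 1.23%.

1.23%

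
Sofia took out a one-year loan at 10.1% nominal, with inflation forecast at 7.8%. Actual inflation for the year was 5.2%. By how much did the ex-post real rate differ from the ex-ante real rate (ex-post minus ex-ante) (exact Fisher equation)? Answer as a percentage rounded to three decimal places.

Ex-ante: (1 + 0.1010)/(1 + 0.0780) − 1 = 2.1336%
Ex-post: (1 + 0.1010)/(1 + 0.0520) − 1 = 4.6578%
Difference (ex-post − ex-ante) = 2.5242% → 2.524%.

2.524%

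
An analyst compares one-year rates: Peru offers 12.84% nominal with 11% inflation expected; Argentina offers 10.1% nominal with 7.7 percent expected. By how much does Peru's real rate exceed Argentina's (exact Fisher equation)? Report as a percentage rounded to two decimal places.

-0.57%

Peru: (1 + 0.1284)/(1 + 0.1100) − 1 = 1.6577%
Argentina: (1 + 0.1010)/(1 + 0.0770) − 1 = 2.2284%
Differential = 1.6577% − 2.2284% = -0.5708% → -0.57%.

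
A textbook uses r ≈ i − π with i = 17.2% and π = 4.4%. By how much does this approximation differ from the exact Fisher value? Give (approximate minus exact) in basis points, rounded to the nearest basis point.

Approximate: r ≈ 17.200% − 4.400% = 12.8000%
Exact: (1 + 0.1720)/(1 + 0.0440) − 1 = 12.2605%
Error = 12.8000% − 12.2605% = 0.5395% → 54 basis points.

54 basis points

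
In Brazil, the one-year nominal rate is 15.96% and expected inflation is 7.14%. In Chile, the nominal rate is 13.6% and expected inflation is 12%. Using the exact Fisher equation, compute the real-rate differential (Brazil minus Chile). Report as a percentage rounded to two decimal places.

6.80%

Brazil: (1 + 0.1596)/(1 + 0.0714) − 1 = 8.2322%
Chile: (1 + 0.1360)/(1 + 0.1200) − 1 = 1.4286%
Differential = 8.2322% − 1.4286% = 6.8036% → 6.80%.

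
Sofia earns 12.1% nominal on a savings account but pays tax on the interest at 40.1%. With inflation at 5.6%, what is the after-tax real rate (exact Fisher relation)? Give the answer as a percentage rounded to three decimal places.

After-tax nominal return = 12.1% × (1 − 0.401) = 7.2479%.
1 + r = 1.072479 / 1.05600 = 1.0156051
After-tax real rate = 1.0156051 − 1 → 1.561%.

1.561%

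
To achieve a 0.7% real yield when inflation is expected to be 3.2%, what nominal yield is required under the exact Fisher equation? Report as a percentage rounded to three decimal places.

(1 + i) = (1 + r)(1 + π) = 1.00700 × 1.03200 = 1.039224
i = 1.039224 − 1, so the required nominal rate is 3.922%.

3.922%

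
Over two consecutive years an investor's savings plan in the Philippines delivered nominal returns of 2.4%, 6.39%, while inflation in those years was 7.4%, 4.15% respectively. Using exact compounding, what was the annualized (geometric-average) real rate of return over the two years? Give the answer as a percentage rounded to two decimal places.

-1.31%

Compound the nominal returns: 1.0240 × 1.0639 = 1.08943360.
Compound inflation: 1.0740 × 1.0415 = 1.11857100.
Deflate: 1.08943360 / 1.11857100 = 0.97395123.
Annualized real rate = 0.97395123^(1/2) − 1 = -1.3110% → -1.31%.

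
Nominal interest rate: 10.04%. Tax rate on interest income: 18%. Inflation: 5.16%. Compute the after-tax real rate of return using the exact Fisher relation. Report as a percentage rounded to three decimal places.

2.922%

After-tax nominal return = 10.04% × (1 − 0.18) = 8.2328%.
1 + r = 1.082328 / 1.05160 = 1.029220
After-tax real rate = 1.029220 − 1 → 2.922%.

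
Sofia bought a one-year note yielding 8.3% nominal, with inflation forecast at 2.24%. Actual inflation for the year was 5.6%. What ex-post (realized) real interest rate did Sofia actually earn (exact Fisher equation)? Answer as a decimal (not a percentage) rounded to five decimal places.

Ex-post: (1 + 0.0830)/(1 + 0.0560) − 1 = 2.5568%
So the realized real rate is 0.02557.

0.02557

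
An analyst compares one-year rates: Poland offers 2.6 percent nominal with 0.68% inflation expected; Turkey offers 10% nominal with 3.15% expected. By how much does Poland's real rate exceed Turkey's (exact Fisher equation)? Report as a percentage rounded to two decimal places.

Poland: (1 + 0.0260)/(1 + 0.0068) − 1 = 1.9070%
Turkey: (1 + 0.1000)/(1 + 0.0315) − 1 = 6.6408%
Differential = 1.9070% − 6.6408% = -4.7338% → -4.73%.

-4.73%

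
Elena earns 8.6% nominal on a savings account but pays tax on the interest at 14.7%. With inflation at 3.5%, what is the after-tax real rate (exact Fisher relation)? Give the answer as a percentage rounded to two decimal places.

3.71%

After-tax nominal return = 8.6% × (1 − 0.147) = 7.3358%.
1 + r = 1.073358 / 1.03500 = 1.037061
After-tax real rate = 1.037061 − 1 → 3.71%.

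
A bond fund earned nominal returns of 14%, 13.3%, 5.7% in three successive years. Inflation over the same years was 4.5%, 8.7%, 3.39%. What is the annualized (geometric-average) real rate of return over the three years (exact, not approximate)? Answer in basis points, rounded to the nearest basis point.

515 basis points

Nominal growth factor = 1.1400 × 1.1330 × 1.0570 = 1.36524234
Price-level growth factor = 1.0450 × 1.0870 × 1.0339 = 1.17442252
Real growth factor = 1.36524234 / 1.17442252 = 1.16247970
Annualized real rate = 1.16247970^(1/3) − 1 = 5.1466% → 515 basis points.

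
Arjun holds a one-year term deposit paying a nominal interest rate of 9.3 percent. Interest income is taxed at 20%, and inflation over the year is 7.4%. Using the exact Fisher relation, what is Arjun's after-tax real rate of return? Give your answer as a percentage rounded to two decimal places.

After-tax nominal return = 9.3% × (1 − 0.2) = 7.4400%.
1 + r = 1.07440 / 1.07400 = 1.000372
After-tax real rate = 1.000372 − 1 → 0.04%.

0.04%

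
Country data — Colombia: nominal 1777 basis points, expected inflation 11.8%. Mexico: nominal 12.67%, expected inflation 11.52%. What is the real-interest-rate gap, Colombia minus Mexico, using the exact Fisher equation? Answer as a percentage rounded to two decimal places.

4.31%

Colombia: (1 + 0.1777)/(1 + 0.1180) − 1 = 5.3399%
Mexico: (1 + 0.1267)/(1 + 0.1152) − 1 = 1.0312%
Differential = 5.3399% − 1.0312% = 4.3087% → 4.31%.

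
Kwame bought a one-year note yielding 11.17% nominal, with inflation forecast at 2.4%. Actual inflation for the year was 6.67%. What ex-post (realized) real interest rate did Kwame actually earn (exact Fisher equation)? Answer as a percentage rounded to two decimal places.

Ex-post: (1 + 0.1117)/(1 + 0.0667) − 1 = 4.2186%
So the realized real rate is 4.22%.

4.22%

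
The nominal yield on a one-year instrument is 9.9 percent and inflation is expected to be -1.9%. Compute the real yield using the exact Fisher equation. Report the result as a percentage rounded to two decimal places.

12.03%

1 + r = 1.09900 / 0.98100 = 1.120285
r = 1.120285 − 1 = 12.0285%, i.e. 12.03%.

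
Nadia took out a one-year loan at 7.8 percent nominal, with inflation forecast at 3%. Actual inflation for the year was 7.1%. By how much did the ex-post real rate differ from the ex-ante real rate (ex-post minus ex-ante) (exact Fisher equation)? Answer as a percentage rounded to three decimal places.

-4.007%

Ex-ante: (1 + 0.0780)/(1 + 0.0300) − 1 = 4.6602%
Ex-post: (1 + 0.0780)/(1 + 0.0710) − 1 = 0.6536%
Difference (ex-post − ex-ante) = -4.0066% → -4.007%.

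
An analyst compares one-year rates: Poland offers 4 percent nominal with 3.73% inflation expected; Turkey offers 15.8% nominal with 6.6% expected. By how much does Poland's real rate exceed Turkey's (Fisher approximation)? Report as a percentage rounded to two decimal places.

Poland: 4% − 3.73% = 0.270%
Turkey: 15.8% − 6.6% = 9.200%
Differential = -8.930% → -8.93%.

-8.93%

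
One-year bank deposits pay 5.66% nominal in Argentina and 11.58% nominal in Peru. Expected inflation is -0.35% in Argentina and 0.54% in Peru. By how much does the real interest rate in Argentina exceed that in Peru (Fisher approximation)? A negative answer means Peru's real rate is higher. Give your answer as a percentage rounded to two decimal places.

Argentina: 5.66% − (-0.35%) = 6.010%
Peru: 11.58% − 0.54% = 11.040%
Differential = -5.030% → -5.03%.

-5.03%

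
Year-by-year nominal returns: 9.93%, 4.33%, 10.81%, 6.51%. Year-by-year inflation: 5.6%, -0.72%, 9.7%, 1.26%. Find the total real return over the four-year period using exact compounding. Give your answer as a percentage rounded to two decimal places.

Compound the nominal returns: 1.0993 × 1.0433 × 1.1081 × 1.0651 = 1.353614.
Compound inflation: 1.0560 × 0.9928 × 1.0970 × 1.0126 = 1.164582.
Deflate: 1.353614 / 1.164582 = 1.162317.
Total real return = 1.162317 − 1 → 16.23%.

16.23%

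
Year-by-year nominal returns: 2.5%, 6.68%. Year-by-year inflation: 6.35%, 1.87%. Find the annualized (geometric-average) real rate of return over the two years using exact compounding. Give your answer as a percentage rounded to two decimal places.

0.46%

Compound the nominal returns: 1.0250 × 1.0668 = 1.09347000.
Compound inflation: 1.0635 × 1.0187 = 1.08338745.
Deflate: 1.09347000 / 1.08338745 = 1.00930650.
Annualized real rate = 1.00930650^(1/2) − 1 = 0.4642% → 0.46%.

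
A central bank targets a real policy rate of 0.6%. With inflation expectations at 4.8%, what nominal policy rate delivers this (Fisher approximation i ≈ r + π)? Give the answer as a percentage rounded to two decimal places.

5.40%

i ≈ r + π = 0.6% + 4.8% = 5.40%.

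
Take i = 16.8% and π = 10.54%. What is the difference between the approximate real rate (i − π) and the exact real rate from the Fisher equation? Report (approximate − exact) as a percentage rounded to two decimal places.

Approximate: r ≈ 16.800% − 10.540% = 6.2600%
Exact: (1 + 0.1680)/(1 + 0.1054) − 1 = 5.6631%
Error = 6.2600% − 5.6631% = 0.5969% → 0.60%.

0.60%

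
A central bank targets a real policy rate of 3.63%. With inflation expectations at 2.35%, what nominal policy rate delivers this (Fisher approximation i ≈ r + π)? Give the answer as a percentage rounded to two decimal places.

i ≈ r + π = 3.63% + 2.35% = 5.98%.

5.98%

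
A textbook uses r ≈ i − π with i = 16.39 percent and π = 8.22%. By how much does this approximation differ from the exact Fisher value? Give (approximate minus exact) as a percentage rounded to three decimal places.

Approximate: r ≈ 16.390% − 8.220% = 8.1700%
Exact: (1 + 0.1639)/(1 + 0.0822) − 1 = 7.5494%
Error = 8.1700% − 7.5494% = 0.6206% → 0.621%.

0.621%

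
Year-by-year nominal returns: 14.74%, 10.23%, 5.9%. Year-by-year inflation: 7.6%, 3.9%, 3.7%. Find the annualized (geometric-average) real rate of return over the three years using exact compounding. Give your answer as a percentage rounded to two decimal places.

4.93%

Compound the nominal returns: 1.1474 × 1.1023 × 1.0590 = 1.33940098.
Compound inflation: 1.0760 × 1.0390 × 1.0370 = 1.15932867.
Deflate: 1.33940098 / 1.15932867 = 1.15532465.
Annualized real rate = 1.15532465^(1/3) − 1 = 4.9304% → 4.93%.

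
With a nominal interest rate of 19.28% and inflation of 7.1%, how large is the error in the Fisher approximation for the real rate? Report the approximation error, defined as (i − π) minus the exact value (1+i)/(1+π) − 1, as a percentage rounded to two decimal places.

0.81%

Approximate: r ≈ 19.280% − 7.100% = 12.1800%
Exact: (1 + 0.1928)/(1 + 0.0710) − 1 = 11.3725%
Error = 12.1800% − 11.3725% = 0.8075% → 0.81%.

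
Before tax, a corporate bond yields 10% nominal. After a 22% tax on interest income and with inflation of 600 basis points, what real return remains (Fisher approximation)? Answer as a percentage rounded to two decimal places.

After-tax nominal return = 10% × (1 − 0.22) = 7.8000%.
r ≈ 7.8000% − 6% → 1.80%.

1.80%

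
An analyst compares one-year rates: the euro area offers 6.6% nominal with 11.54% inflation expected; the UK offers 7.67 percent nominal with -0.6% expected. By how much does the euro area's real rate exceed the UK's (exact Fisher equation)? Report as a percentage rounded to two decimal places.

The euro area: (1 + 0.0660)/(1 + 0.1154) − 1 = -4.4289%
The UK: (1 + 0.0767)/(1 − 0.0060) − 1 = 8.3199%
Differential = -4.4289% − 8.3199% = -12.7488% → -12.75%.

-12.75%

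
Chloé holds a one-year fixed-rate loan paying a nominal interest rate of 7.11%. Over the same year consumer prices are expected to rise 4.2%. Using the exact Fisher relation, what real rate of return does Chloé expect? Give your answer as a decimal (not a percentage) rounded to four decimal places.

1 + r = 1.07110 / 1.04200 = 1.027927
r = 1.027927 − 1 = 2.7927%, i.e. 0.0279.

0.0279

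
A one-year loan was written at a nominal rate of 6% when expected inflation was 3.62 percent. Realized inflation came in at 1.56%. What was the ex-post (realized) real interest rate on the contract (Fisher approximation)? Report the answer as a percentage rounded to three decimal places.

Ex-post: 6% − 1.56% = 4.440%
So the realized real rate is 4.440%.

4.440%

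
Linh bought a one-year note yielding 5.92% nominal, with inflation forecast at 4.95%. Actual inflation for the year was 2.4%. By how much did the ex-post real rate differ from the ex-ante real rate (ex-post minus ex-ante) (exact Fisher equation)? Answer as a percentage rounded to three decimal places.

Ex-ante: (1 + 0.0592)/(1 + 0.0495) − 1 = 0.9242%
Ex-post: (1 + 0.0592)/(1 + 0.0240) − 1 = 3.4375%
Difference (ex-post − ex-ante) = 2.5133% → 2.513%.

2.513%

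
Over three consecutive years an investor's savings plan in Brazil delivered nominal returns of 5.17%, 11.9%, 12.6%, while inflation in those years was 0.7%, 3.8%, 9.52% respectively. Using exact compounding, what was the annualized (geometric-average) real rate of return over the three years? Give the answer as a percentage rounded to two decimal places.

5.00%

Nominal growth factor = 1.0517 × 1.1190 × 1.1260 = 1.32513569
Price-level growth factor = 1.0070 × 1.0380 × 1.0952 = 1.14477532
Real growth factor = 1.32513569 / 1.14477532 = 1.15755089
Annualized real rate = 1.15755089^(1/3) − 1 = 4.9978% → 5.00%.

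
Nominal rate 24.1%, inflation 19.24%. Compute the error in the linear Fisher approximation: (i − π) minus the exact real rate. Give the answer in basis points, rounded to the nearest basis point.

78 basis points

Approximate: r ≈ 24.100% − 19.240% = 4.8600%
Exact: (1 + 0.2410)/(1 + 0.1924) − 1 = 4.0758%
Error = 4.8600% − 4.0758% = 0.7842% → 78 basis points.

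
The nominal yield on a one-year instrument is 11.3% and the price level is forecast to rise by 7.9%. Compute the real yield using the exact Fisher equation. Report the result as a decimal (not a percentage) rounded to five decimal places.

1 + r = 1.11300 / 1.07900 = 1.031511
r = 1.031511 − 1 = 3.1511%, i.e. 0.03151.

0.03151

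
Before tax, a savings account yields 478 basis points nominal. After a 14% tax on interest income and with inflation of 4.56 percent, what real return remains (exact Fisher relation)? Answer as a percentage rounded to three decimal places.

-0.430%

After-tax nominal return = 4.78% × (1 − 0.14) = 4.1108%.
1 + r = 1.041108 / 1.04560 = 0.995704
After-tax real rate = 0.995704 − 1 → -0.430%.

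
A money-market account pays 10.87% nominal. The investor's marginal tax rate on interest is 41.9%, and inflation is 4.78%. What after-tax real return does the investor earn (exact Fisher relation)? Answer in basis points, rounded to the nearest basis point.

After-tax nominal return = 10.87% × (1 − 0.419) = 6.31547%.
1 + r = 1.0631547 / 1.04780 = 1.014654
After-tax real rate = 1.014654 − 1 → 147 basis points.

147 basis points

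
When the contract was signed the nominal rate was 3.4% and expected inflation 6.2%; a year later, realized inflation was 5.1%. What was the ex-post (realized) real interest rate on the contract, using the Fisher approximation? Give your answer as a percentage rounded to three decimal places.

Ex-post: 3.4% − 5.1% = -1.700%
So the realized real rate is -1.700%.

-1.700%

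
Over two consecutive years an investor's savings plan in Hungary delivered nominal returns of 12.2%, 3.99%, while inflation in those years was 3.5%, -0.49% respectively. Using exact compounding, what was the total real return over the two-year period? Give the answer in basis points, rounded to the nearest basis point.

1329 basis points

Compound the nominal returns: 1.1220 × 1.0399 = 1.166768.
Compound inflation: 1.0350 × 0.9951 = 1.029929.
Deflate: 1.166768 / 1.029929 = 1.132863.
Total real return = 1.132863 − 1 → 1329 basis points.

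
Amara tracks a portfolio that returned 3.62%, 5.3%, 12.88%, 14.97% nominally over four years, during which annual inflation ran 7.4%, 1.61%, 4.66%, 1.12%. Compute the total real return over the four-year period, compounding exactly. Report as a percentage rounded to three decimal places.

Nominal growth factor = 1.0362 × 1.0530 × 1.1288 × 1.1497 = 1.416033
Price-level growth factor = 1.0740 × 1.0161 × 1.0466 × 1.0112 = 1.154938
Real growth factor = 1.416033 / 1.154938 = 1.226069
Total real return = 1.226069 − 1 → 22.607%.

22.607%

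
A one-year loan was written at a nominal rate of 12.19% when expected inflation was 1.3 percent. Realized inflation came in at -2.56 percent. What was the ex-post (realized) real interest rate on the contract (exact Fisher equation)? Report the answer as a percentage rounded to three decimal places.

Ex-post: (1 + 0.1219)/(1 − 0.0256) − 1 = 15.13752%
So the realized real rate is 15.138%.

15.138%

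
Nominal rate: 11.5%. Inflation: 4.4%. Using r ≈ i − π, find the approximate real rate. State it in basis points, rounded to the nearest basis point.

710 basis points

r ≈ i − π = 11.5% − 4.4% = 710 basis points.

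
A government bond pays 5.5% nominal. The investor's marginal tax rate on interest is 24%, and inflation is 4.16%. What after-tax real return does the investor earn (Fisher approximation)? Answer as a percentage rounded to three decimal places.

0.020%

After-tax nominal return = 5.5% × (1 − 0.24) = 4.1800%.
r ≈ 4.1800% − 4.16% → 0.020%.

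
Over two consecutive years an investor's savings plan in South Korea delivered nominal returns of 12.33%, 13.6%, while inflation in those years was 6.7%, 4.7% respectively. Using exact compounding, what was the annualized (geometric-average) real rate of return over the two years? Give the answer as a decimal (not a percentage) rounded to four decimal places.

0.0688

Compound the nominal returns: 1.1233 × 1.1360 = 1.27606880.
Compound inflation: 1.0670 × 1.0470 = 1.11714900.
Deflate: 1.27606880 / 1.11714900 = 1.14225479.
Annualized real rate = 1.14225479^(1/2) − 1 = 6.8763% → 0.0688.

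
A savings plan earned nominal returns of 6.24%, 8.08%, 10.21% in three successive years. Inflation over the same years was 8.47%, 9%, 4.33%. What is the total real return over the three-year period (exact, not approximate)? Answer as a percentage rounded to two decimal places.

Compound the nominal returns: 1.0624 × 1.0808 × 1.1021 = 1.265477.
Compound inflation: 1.0847 × 1.0900 × 1.0433 = 1.233518.
Deflate: 1.265477 / 1.233518 = 1.025910.
Total real return = 1.025910 − 1 → 2.59%.

2.59%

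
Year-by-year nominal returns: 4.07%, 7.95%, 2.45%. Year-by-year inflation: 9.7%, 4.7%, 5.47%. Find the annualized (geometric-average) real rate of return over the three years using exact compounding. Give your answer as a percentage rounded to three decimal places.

-1.691%

Compound the nominal returns: 1.0407 × 1.0795 × 1.0245 = 1.15095982.
Compound inflation: 1.0970 × 1.0470 × 1.0547 = 1.21138518.
Deflate: 1.15095982 / 1.21138518 = 0.95011879.
Annualized real rate = 0.95011879^(1/3) − 1 = -1.6911% → -1.691%.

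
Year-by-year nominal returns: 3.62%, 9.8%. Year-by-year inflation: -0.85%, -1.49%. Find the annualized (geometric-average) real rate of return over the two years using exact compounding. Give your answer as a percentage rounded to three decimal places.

7.929%

Compound the nominal returns: 1.0362 × 1.0980 = 1.13774760.
Compound inflation: 0.9915 × 0.9851 = 0.97672665.
Deflate: 1.13774760 / 0.97672665 = 1.16485774.
Annualized real rate = 1.16485774^(1/2) − 1 = 7.9286% → 7.929%.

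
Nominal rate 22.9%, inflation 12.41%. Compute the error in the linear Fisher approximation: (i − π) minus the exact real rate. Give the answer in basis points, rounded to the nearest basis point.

Approximate: r ≈ 22.900% − 12.410% = 10.4900%
Exact: (1 + 0.2290)/(1 + 0.1241) − 1 = 9.3319%
Error = 10.4900% − 9.3319% = 1.1581% → 116 basis points.

116 basis points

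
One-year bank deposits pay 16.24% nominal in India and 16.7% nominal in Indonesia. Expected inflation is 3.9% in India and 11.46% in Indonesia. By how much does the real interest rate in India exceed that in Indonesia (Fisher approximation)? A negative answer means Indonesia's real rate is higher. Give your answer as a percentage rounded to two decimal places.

7.10%

India: 16.24% − 3.9% = 12.340%
Indonesia: 16.7% − 11.46% = 5.240%
Differential = 7.100% → 7.10%.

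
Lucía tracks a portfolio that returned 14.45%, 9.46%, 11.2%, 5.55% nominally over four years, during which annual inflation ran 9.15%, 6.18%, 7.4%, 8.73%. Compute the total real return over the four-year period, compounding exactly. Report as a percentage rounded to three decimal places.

8.646%

Nominal growth factor = 1.1445 × 1.0946 × 1.1120 × 1.0555 = 1.470396
Price-level growth factor = 1.0915 × 1.0618 × 1.0740 × 1.0873 = 1.353381
Real growth factor = 1.470396 / 1.353381 = 1.086461
Total real return = 1.086461 − 1 → 8.646%.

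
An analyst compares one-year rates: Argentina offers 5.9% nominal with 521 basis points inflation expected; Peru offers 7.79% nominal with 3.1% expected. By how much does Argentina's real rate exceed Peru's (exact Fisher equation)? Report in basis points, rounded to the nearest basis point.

Argentina: (1 + 0.0590)/(1 + 0.0521) − 1 = 0.6558%
Peru: (1 + 0.0779)/(1 + 0.0310) − 1 = 4.5490%
Differential = 0.6558% − 4.5490% = -3.8932% → -389 basis points.

-389 basis points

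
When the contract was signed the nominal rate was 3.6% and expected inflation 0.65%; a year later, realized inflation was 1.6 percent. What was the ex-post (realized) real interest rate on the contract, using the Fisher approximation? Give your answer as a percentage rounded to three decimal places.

2.000%

Ex-post: 3.6% − 1.6% = 2.000%
So the realized real rate is 2.000%.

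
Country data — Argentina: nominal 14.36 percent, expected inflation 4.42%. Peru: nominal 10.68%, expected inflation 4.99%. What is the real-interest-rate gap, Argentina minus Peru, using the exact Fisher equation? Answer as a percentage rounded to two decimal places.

4.10%

Argentina: (1 + 0.1436)/(1 + 0.0442) − 1 = 9.5192%
Peru: (1 + 0.1068)/(1 + 0.0499) − 1 = 5.4196%
Differential = 9.5192% − 5.4196% = 4.0997% → 4.10%.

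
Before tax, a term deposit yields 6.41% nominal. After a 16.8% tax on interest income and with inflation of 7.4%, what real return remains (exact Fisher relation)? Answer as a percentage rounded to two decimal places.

After-tax nominal return = 6.41% × (1 − 0.168) = 5.33312%.
1 + r = 1.0533312 / 1.07400 = 0.980755
After-tax real rate = 0.980755 − 1 → -1.92%.

-1.92%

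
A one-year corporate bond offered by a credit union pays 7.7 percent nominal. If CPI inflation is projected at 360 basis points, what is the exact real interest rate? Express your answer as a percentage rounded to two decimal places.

3.96%

By the Fisher equation, 1 + r = (1 + i)/(1 + π).
1 + r = 1.07700 / 1.03600 = 1.039575
r = 1.039575 − 1 = 3.9575%, i.e. 3.96%.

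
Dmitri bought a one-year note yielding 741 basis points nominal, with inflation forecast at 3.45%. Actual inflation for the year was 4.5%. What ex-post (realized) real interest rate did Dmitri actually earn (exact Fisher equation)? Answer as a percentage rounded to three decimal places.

Ex-post: (1 + 0.0741)/(1 + 0.0450) − 1 = 2.7847%
So the realized real rate is 2.785%.

2.785%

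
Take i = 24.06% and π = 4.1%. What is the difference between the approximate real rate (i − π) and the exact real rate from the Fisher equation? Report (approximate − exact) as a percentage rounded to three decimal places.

0.786%

Approximate: r ≈ 24.060% − 4.100% = 19.9600%
Exact: (1 + 0.2406)/(1 + 0.0410) − 1 = 19.1739%
Error = 19.9600% − 19.1739% = 0.7861% → 0.786%.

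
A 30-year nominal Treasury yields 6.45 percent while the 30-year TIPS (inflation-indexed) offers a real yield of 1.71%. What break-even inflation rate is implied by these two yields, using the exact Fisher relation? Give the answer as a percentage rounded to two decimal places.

(1 + π) = (1 + i)/(1 + r) = 1.06450 / 1.01710 = 1.046603
Break-even inflation = 1.046603 − 1 → 4.66%.

4.66%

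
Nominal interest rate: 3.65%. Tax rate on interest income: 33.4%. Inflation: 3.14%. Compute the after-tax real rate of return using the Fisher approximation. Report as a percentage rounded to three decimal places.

After-tax nominal return = 3.65% × (1 − 0.334) = 2.4309%.
r ≈ 2.4309% − 3.14% → -0.709%.

-0.709%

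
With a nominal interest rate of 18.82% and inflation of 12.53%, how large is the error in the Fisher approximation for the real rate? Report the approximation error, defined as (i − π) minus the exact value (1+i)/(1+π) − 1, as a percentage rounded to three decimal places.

Approximate: r ≈ 18.820% − 12.530% = 6.2900%
Exact: (1 + 0.1882)/(1 + 0.1253) − 1 = 5.5896%
Error = 6.2900% − 5.5896% = 0.7004% → 0.700%.

0.700%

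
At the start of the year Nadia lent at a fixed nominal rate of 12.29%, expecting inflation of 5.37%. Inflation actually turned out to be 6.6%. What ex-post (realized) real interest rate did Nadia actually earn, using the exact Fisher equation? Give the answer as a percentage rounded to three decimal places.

5.338%

Ex-post: (1 + 0.1229)/(1 + 0.0660) − 1 = 5.3377%
So the realized real rate is 5.338%.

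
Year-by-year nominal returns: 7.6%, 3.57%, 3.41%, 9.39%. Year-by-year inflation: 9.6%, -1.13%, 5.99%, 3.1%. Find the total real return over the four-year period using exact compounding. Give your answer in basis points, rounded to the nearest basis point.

646 basis points

Nominal growth factor = 1.0760 × 1.0357 × 1.0341 × 1.0939 = 1.260626
Price-level growth factor = 1.0960 × 0.9887 × 1.0599 × 1.0310 = 1.184128
Real growth factor = 1.260626 / 1.184128 = 1.064603
Total real return = 1.064603 − 1 → 646 basis points.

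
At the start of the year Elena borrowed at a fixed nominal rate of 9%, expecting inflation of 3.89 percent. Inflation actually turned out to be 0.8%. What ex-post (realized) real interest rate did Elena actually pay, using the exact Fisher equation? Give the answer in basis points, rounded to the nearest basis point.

Ex-post: (1 + 0.0900)/(1 + 0.0080) − 1 = 8.1349%
So the realized real rate is 813 basis points.

813 basis points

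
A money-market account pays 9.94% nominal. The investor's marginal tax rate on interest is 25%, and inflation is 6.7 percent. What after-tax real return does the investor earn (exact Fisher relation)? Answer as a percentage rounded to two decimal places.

0.71%

After-tax nominal return = 9.94% × (1 − 0.25) = 7.4550%.
1 + r = 1.07455 / 1.06700 = 1.007076
After-tax real rate = 1.007076 − 1 → 0.71%.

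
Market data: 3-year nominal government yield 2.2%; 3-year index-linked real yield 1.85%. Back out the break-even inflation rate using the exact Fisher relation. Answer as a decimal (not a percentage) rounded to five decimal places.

(1 + π) = (1 + i)/(1 + r) = 1.02200 / 1.01850 = 1.003436
Break-even inflation = 1.003436 − 1 → 0.00344.

0.00344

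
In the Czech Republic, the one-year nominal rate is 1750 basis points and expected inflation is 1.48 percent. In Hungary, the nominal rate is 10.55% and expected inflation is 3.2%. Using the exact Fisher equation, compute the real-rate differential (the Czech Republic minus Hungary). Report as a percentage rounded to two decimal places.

The Czech Republic: (1 + 0.1750)/(1 + 0.0148) − 1 = 15.7864%
Hungary: (1 + 0.1055)/(1 + 0.0320) − 1 = 7.1221%
Differential = 15.7864% − 7.1221% = 8.6643% → 8.66%.

8.66%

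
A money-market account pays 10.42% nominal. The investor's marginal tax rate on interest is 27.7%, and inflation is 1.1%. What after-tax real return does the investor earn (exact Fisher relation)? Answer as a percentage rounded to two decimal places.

After-tax nominal return = 10.42% × (1 − 0.277) = 7.53366%.
1 + r = 1.0753366 / 1.01100 = 1.063637
After-tax real rate = 1.063637 − 1 → 6.36%.

6.36%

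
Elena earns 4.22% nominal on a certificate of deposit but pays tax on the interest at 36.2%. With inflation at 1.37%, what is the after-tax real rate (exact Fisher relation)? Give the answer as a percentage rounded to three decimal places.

After-tax nominal return = 4.22% × (1 − 0.362) = 2.69236%.
1 + r = 1.0269236 / 1.01370 = 1.0130449
After-tax real rate = 1.0130449 − 1 → 1.304%.

1.304%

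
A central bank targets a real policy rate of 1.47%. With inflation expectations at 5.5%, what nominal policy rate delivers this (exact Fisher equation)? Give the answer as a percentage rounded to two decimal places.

7.05%

(1 + i) = (1 + r)(1 + π) = 1.01470 × 1.05500 = 1.0705085
i = 1.0705085 − 1, so the required nominal rate is 7.05%.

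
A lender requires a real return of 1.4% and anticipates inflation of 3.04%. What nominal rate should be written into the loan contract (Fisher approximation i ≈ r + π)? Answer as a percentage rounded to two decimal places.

i ≈ r + π = 1.4% + 3.04% = 4.44%.

4.44%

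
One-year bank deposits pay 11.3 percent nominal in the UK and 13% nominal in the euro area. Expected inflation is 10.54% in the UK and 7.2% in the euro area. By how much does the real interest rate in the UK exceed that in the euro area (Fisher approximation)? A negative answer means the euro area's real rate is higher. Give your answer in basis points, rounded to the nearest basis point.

The UK: 11.3% − 10.54% = 0.760%
The euro area: 13% − 7.2% = 5.800%
Differential = -5.040% → -504 basis points.

-504 basis points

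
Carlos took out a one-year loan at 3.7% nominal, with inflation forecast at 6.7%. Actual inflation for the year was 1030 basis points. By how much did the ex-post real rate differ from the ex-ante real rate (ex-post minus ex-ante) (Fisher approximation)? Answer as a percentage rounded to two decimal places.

Ex-ante: 3.7% − 6.7% = -3.000%
Ex-post: 3.7% − 10.3% = -6.600%
Difference (ex-post − ex-ante) = -3.6000% → -3.60%.

-3.60%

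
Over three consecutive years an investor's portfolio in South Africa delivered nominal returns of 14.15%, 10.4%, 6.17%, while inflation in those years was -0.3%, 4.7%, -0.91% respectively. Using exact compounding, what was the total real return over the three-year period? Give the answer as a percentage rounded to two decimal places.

29.35%

Nominal growth factor = 1.1415 × 1.1040 × 1.0617 = 1.337971
Price-level growth factor = 0.9970 × 1.0470 × 0.9909 = 1.034360
Real growth factor = 1.337971 / 1.034360 = 1.293526
Total real return = 1.293526 − 1 → 29.35%.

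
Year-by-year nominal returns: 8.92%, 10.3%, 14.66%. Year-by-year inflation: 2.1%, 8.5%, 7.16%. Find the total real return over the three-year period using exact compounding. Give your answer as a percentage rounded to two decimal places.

16.04%

Nominal growth factor = 1.0892 × 1.1030 × 1.1466 = 1.377511
Price-level growth factor = 1.0210 × 1.0850 × 1.0716 = 1.187102
Real growth factor = 1.377511 / 1.187102 = 1.160398
Total real return = 1.160398 − 1 → 16.04%.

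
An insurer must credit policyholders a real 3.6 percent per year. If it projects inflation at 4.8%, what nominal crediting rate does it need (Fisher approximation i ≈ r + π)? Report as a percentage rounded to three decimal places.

8.400%

i ≈ r + π = 3.6% + 4.8% = 8.400%.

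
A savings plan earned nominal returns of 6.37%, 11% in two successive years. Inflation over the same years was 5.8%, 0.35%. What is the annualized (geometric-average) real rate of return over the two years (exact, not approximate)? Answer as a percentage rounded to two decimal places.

Nominal growth factor = 1.0637 × 1.1100 = 1.18070700
Price-level growth factor = 1.0580 × 1.0035 = 1.06170300
Real growth factor = 1.18070700 / 1.06170300 = 1.11208784
Annualized real rate = 1.11208784^(1/2) − 1 = 5.4556% → 5.46%.

5.46%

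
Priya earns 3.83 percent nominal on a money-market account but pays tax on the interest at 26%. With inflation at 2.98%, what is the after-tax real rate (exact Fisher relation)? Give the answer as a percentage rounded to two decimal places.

-0.14%

After-tax nominal return = 3.83% × (1 − 0.26) = 2.8342%.
1 + r = 1.028342 / 1.02980 = 0.998584
After-tax real rate = 0.998584 − 1 → -0.14%.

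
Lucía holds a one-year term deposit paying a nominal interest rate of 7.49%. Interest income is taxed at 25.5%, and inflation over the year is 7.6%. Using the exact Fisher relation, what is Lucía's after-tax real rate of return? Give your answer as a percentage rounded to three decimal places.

After-tax nominal return = 7.49% × (1 − 0.255) = 5.58005%.
1 + r = 1.0558005 / 1.07600 = 0.981227
After-tax real rate = 0.981227 − 1 → -1.877%.

-1.877%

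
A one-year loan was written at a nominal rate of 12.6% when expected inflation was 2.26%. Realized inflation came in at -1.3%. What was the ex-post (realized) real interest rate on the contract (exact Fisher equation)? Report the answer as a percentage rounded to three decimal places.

Ex-post: (1 + 0.1260)/(1 − 0.0130) − 1 = 14.0831%
So the realized real rate is 14.083%.

14.083%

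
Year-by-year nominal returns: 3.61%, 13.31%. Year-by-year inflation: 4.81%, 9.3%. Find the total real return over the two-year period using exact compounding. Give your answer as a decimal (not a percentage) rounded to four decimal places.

Nominal growth factor = 1.0361 × 1.1331 = 1.174005
Price-level growth factor = 1.0481 × 1.0930 = 1.145573
Real growth factor = 1.174005 / 1.145573 = 1.024819
Total real return = 1.024819 − 1 → 0.0248.

0.0248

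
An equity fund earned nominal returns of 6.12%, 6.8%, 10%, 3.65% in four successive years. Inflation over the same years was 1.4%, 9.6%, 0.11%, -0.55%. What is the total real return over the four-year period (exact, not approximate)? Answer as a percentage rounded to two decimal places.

16.79%

Nominal growth factor = 1.0612 × 1.0680 × 1.1000 × 1.0365 = 1.292202
Price-level growth factor = 1.0140 × 1.0960 × 1.0011 × 0.9945 = 1.106447
Real growth factor = 1.292202 / 1.106447 = 1.167884
Total real return = 1.167884 − 1 → 16.79%.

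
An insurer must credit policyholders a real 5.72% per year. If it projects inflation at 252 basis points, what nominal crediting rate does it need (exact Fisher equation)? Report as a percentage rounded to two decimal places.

(1 + i) = (1 + r)(1 + π) = 1.05720 × 1.02520 = 1.08384144
i = 1.08384144 − 1, so the required nominal rate is 8.38%.

8.38%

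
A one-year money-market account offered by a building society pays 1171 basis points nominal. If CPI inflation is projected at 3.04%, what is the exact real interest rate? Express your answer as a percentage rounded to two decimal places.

By the Fisher identity, 1 + r = (1 + i)/(1 + π).
1 + r = 1.11710 / 1.03040 = 1.084142
r = 1.084142 − 1 = 8.4142%, i.e. 8.41%.

8.41%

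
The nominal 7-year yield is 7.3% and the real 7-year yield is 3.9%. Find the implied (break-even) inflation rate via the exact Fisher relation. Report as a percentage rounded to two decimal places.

3.27%

(1 + π) = (1 + i)/(1 + r) = 1.07300 / 1.03900 = 1.032724
Break-even inflation = 1.032724 − 1 → 3.27%.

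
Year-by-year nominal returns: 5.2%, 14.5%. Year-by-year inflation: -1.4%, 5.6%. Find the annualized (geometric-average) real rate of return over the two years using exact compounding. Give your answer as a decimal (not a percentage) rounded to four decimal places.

0.0756

Compound the nominal returns: 1.0520 × 1.1450 = 1.20454000.
Compound inflation: 0.9860 × 1.0560 = 1.04121600.
Deflate: 1.20454000 / 1.04121600 = 1.15685890.
Annualized real rate = 1.15685890^(1/2) − 1 = 7.5574% → 0.0756.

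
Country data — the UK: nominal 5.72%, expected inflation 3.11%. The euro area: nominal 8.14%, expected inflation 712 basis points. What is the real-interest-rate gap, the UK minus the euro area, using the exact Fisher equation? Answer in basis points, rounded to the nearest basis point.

158 basis points

The UK: (1 + 0.0572)/(1 + 0.0311) − 1 = 2.5313%
The euro area: (1 + 0.0814)/(1 + 0.0712) − 1 = 0.9522%
Differential = 2.5313% − 0.9522% = 1.5791% → 158 basis points.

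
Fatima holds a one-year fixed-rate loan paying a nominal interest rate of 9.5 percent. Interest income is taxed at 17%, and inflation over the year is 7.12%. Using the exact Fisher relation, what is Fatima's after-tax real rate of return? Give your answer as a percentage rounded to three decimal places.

After-tax nominal return = 9.5% × (1 − 0.17) = 7.8850%.
1 + r = 1.07885 / 1.07120 = 1.007142
After-tax real rate = 1.007142 − 1 → 0.714%.

0.714%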